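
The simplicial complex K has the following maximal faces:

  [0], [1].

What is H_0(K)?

K has 2 vertices.
rank ∂_0 = 0, rank ∂_1 = 0 ⇒ b_0 = 2 − 0 − 0 = 2. So H_0 = Z^2.

H_0 = Z^2.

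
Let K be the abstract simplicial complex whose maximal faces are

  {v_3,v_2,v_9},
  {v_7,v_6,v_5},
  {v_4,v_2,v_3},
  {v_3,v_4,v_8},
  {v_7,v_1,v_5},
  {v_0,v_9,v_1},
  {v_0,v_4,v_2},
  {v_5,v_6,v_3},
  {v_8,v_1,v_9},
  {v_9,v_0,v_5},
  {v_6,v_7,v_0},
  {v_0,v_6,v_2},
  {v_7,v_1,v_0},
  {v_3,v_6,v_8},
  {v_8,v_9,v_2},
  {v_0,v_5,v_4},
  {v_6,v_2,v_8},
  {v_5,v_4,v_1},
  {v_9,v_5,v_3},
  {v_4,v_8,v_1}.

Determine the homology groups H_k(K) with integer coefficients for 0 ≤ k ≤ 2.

We work with the vertex ordering v_0 < v_1 < v_2 < v_3 < v_4 < v_5 < v_6 < v_7 < v_8 < v_9. The simplices of K, each written with vertices in increasing order, are:

  0-simplices (10): [v_0], [v_1], [v_2], [v_3], [v_4], [v_5], [v_6], [v_7], [v_8], [v_9]
  1-simplices (30): (30 of them)
  2-simplices (20): (20 of them)

Hence C_0 ≅ Z^10, C_1 ≅ Z^30, C_2 ≅ Z^20.

The boundary map ∂_1: C_1 → C_0 maps an edge to its endpoints' difference, ∂[p,q] = q − p.
The resulting 10×30 matrix has rank 9, and its Smith normal form has invariant factors (1,1,1,1,1,1,1,1,1).

The boundary map ∂_2: C_2 → C_1 sends each 2-simplex [p,q,r] to [q,r] − [p,r] + [p,q]. For instance
  ∂[v_3,v_4,v_8] = [v_4,v_8] − [v_3,v_8] + [v_3,v_4],
  ∂[v_0,v_2,v_6] = [v_2,v_6] − [v_0,v_6] + [v_0,v_2].
The 30×20 boundary matrix has rank 20 and Smith normal form diag(1,1,1,1,1,1,1,1,1,1,1,1,1,1,1,1,1,1,1,2).

Now H_k = ker ∂_k / im ∂_{k+1}, so:

  H_0: rank C_0 − rank ∂_1 = 10 − 9 = 1, and the invariant factors of ∂_1 are all 1, so H_0 = Z.
  H_1: rank ker ∂_1 − rank ∂_2 = (30 − 9) − 20 = 1, and ∂_2 has invariant factor 2 > 1, so H_1 = Z ⊕ Z_2.
  H_2: rank ker ∂_2 − rank ∂_3 = (20 − 20) − 0 = 0, and there is no ∂_3, so H_2 = 0.

H_0 ≅ Z,  H_1 ≅ Z ⊕ Z_2,  H_2 = 0.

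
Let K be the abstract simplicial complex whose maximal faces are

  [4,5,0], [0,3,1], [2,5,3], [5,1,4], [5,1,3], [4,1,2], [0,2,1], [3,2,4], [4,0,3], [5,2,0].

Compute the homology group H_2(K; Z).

H_2 ≅ 0.

We work with the vertex ordering 0 < 1 < 2 < 3 < 4 < 5. The simplices of K, each written with vertices in increasing order, are:

  0-simplices (6): [0], [1], [2], [3], [4], [5]
  1-simplices (15): [0,1], [0,2], [0,3], [0,4], [0,5], [1,2], [1,3], [1,4], [1,5], [2,3], [2,4], [2,5], [3,4], [3,5], [4,5]
  2-simplices (10): [0,1,2], [0,1,3], [0,2,5], [0,3,4], [0,4,5], [1,2,4], [1,3,5], [1,4,5], [2,3,4], [2,3,5]

giving chain groups C_0 ≅ Z^6, C_1 ≅ Z^15, C_2 ≅ Z^10.

∂_1: C_1 → C_0 is given by ∂[p,q] = [q] − [p].
The 6×15 boundary matrix has rank 5 and Smith normal form diag(1,1,1,1,1).

∂_2: C_2 → C_1 sends each 2-simplex [p,q,r] to [q,r] − [p,r] + [p,q]. For instance
  ∂[0,1,3] = [1,3] − [0,3] + [0,1],
  ∂[0,2,5] = [2,5] − [0,5] + [0,2].
This gives a 15×10 integer matrix of rank 10; reducing to Smith normal form yields diagonal entries (1,1,1,1,1,1,1,1,1,2).

From H_k ≅ ker(∂_k) / im(∂_{k+1}) we obtain:

  H_2: rank ker ∂_2 − rank ∂_3 = (10 − 10) − 0 = 0, and there is no ∂_3, so H_2 = 0.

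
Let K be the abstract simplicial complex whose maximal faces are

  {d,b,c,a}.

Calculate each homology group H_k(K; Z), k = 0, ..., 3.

H_0 ≅ Z,  H_1 = 0,  H_2 = 0,  H_3 = 0.

We work with the vertex ordering a < b < c < d. The simplices of K, each written with vertices in increasing order, are:

  0-simplices (4): a, b, c, d
  1-simplices (6): ab, ac, ad, bc, bd, cd
  2-simplices (4): abc, abd, acd, bcd
  3-simplices (1): abcd

so the chain groups are C_0 ≅ Z^4, C_1 ≅ Z^6, C_2 ≅ Z^4, C_3 ≅ Z^1.

∂_1: C_1 → C_0 sends each edge [p,q] (with p < q) to q − p. For instance
  ∂cd = d − c.
The resulting 4×6 matrix has rank 3, and its Smith normal form has invariant factors (1,1,1).

∂_2: C_2 → C_1 sends each 2-simplex [p,q,r] to [q,r] − [p,r] + [p,q]. For instance
  ∂abc = bc − ac + ab,
  ∂bcd = cd − bd + bc.
The 6×4 boundary matrix has rank 3 and Smith normal form diag(1,1,1).

∂_3: C_3 → C_2 sends each 3-simplex σ to the alternating sum Σ_i (−1)^i (σ with its i-th vertex removed). For instance
  ∂abcd = bcd − acd + abd − abc.
This gives a 4×1 integer matrix of rank 1; reducing to Smith normal form yields diagonal entries (1).

Computing H_k = (kernel of ∂_k) / (image of ∂_{k+1}):

  H_0: rank C_0 − rank ∂_1 = 4 − 3 = 1, and the invariant factors of ∂_1 are all 1, so H_0 = Z.
  H_1: rank ker ∂_1 − rank ∂_2 = (6 − 3) − 3 = 0, and the invariant factors of ∂_2 are all 1, so H_1 = 0.
  H_2: rank ker ∂_2 − rank ∂_3 = (4 − 3) − 1 = 0, and the invariant factors of ∂_3 are all 1, so H_2 = 0.
  H_3: rank ker ∂_3 − rank ∂_4 = (1 − 1) − 0 = 0, and there is no ∂_4, so H_3 = 0.

(K is a triangulation of the 3-simplex.)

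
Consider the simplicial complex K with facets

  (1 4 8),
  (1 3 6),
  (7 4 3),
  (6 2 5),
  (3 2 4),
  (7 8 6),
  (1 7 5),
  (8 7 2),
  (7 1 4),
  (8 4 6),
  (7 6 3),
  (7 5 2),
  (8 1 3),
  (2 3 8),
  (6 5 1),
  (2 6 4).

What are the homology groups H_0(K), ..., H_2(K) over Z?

Take the total order 1 < 2 < 3 < 4 < 5 < 6 < 7 < 8 on the vertex set. Then K (dimension 2) consists of the simplices:

  0-simplices (8): [1], [2], [3], [4], [5], [6], [7], [8]
  1-simplices (24): (24 of them)
  2-simplices (16): [1,3,6], [1,3,8], [1,4,7], [1,4,8], [1,5,6], [1,5,7], [2,3,4], [2,3,8], [2,4,6], [2,5,6], [2,5,7], [2,7,8], [3,4,7], [3,6,7], [4,6,8], [6,7,8]

giving chain groups C_0 ≅ Z^8, C_1 ≅ Z^24, C_2 ≅ Z^16.

∂_1: C_1 → C_0 maps an edge to its endpoints' difference, ∂[p,q] = q − p. For instance
  ∂[2,8] = [8] − [2].
The resulting 8×24 matrix has rank 7, and its Smith normal form has invariant factors (1,1,1,1,1,1,1).

The boundary map ∂_2: C_2 → C_1 sends each 2-simplex [p,q,r] to [q,r] − [p,r] + [p,q]. For instance
  ∂[1,5,7] = [5,7] − [1,7] + [1,5],
  ∂[6,7,8] = [7,8] − [6,8] + [6,7].
The 24×16 boundary matrix has rank 15 and Smith normal form diag(1,1,1,1,1,1,1,1,1,1,1,1,1,1,1).

Now H_k = ker ∂_k / im ∂_{k+1}, so:

  H_0: rank C_0 − rank ∂_1 = 8 − 7 = 1, and the invariant factors of ∂_1 are all 1, so H_0 = Z.
  H_1: rank ker ∂_1 − rank ∂_2 = (24 − 7) − 15 = 2, and the invariant factors of ∂_2 are all 1, so H_1 = Z^2.
  H_2: rank ker ∂_2 − rank ∂_3 = (16 − 15) − 0 = 1, and there is no ∂_3, so H_2 = Z.

(K is a triangulation of the torus T^2.)

H_0 ≅ Z,  H_1 ≅ Z^2,  H_2 ≅ Z.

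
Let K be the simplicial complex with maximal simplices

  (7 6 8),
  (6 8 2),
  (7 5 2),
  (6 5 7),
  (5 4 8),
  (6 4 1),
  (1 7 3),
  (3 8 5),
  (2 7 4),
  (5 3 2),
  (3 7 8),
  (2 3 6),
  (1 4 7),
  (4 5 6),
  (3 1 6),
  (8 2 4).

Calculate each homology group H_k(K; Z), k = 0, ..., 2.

H_0 ≅ Z,  H_1 ≅ Z^2,  H_2 ≅ Z.

K has 8 vertices, 24 edges, 16 triangles.
rank ∂_0 = 0, rank ∂_1 = 7 ⇒ b_0 = 8 − 0 − 7 = 1; all invariant factors of ∂_1 are 1 so no torsion. So H_0 = Z.
rank ∂_1 = 7, rank ∂_2 = 15 ⇒ b_1 = 24 − 7 − 15 = 2; all invariant factors of ∂_2 are 1 so no torsion. So H_1 = Z^2.
rank ∂_2 = 15, rank ∂_3 = 0 ⇒ b_2 = 16 − 15 − 0 = 1. So H_2 = Z.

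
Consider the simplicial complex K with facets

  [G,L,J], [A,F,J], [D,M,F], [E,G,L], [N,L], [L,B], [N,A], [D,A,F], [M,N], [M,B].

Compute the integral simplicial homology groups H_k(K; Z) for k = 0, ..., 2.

Order the vertices as A < B < D < E < F < G < J < L < M < N. Listing each simplex with vertices in this order, K has dimension 2 with simplices:

  0-simplices (10): A, B, D, E, F, G, J, L, M, N
  1-simplices (17): AD, AF, AJ, AN, BL, BM, DF, DM, EG, EL, FJ, FM, GJ, GL, JL, LN, MN
  2-simplices (5): ADF, AFJ, DFM, EGL, GJL

Hence C_0 ≅ Z^10, C_1 ≅ Z^17, C_2 ≅ Z^5.

Boundary ∂_1: C_1 → C_0 is given by ∂[p,q] = [q] − [p]. For instance
  ∂AD = D − A.
This gives a 10×17 integer matrix of rank 9; reducing to Smith normal form yields diagonal entries (1,1,1,1,1,1,1,1,1).

Boundary ∂_2: C_2 → C_1 maps a triangle to the signed sum of its edges. For instance
  ∂ADF = DF − AF + AD,
  ∂GJL = JL − GL + GJ.
The resulting 17×5 matrix has rank 5, and its Smith normal form has invariant factors (1,1,1,1,1).

Now H_k = ker ∂_k / im ∂_{k+1}, so:

  H_0: rank C_0 − rank ∂_1 = 10 − 9 = 1, and the invariant factors of ∂_1 are all 1, so H_0 ≅ Z.
  H_1: rank ker ∂_1 − rank ∂_2 = (17 − 9) − 5 = 3, and the invariant factors of ∂_2 are all 1, so H_1 ≅ Z^3.
  H_2: rank ker ∂_2 − rank ∂_3 = (5 − 5) − 0 = 0, and there is no ∂_3, so H_2 ≅ 0.

H_0 = Z,  H_1 = Z^3,  H_2 = 0.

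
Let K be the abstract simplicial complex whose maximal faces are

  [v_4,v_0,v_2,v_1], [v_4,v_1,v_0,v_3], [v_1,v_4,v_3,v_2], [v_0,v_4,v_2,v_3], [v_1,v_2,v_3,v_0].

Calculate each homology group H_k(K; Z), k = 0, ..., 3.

H_0 = Z,  H_1 = 0,  H_2 = 0,  H_3 = Z.

Order the vertices as v_0 < v_1 < v_2 < v_3 < v_4. Listing each simplex with vertices in this order, K has dimension 3 with simplices:

  0-simplices (5): [v_0], [v_1], [v_2], [v_3], [v_4]
  1-simplices (10): [v_0,v_1], [v_0,v_2], [v_0,v_3], [v_0,v_4], [v_1,v_2], [v_1,v_3], [v_1,v_4], [v_2,v_3], [v_2,v_4], [v_3,v_4]
  2-simplices (10): [v_0,v_1,v_2], [v_0,v_1,v_3], [v_0,v_1,v_4], [v_0,v_2,v_3], [v_0,v_2,v_4], [v_0,v_3,v_4], [v_1,v_2,v_3], [v_1,v_2,v_4], [v_1,v_3,v_4], [v_2,v_3,v_4]
  3-simplices (5): [v_0,v_1,v_2,v_3], [v_0,v_1,v_2,v_4], [v_0,v_1,v_3,v_4], [v_0,v_2,v_3,v_4], [v_1,v_2,v_3,v_4]

so the chain groups are C_0 ≅ Z^5, C_1 ≅ Z^10, C_2 ≅ Z^10, C_3 ≅ Z^5.

Boundary ∂_1: C_1 → C_0 is given by ∂[p,q] = [q] − [p]. For instance
  ∂[v_3,v_4] = [v_4] − [v_3].
The resulting 5×10 matrix has rank 4, and its Smith normal form has invariant factors (1,1,1,1).

The boundary map ∂_2: C_2 → C_1 acts by ∂[p,q,r] = [q,r] − [p,r] + [p,q]. For instance
  ∂[v_0,v_1,v_2] = [v_1,v_2] − [v_0,v_2] + [v_0,v_1],
  ∂[v_1,v_2,v_3] = [v_2,v_3] − [v_1,v_3] + [v_1,v_2].
As a 10×10 matrix over Z this has rank 6, with invariant factors (1,1,1,1,1,1).

Boundary ∂_3: C_3 → C_2 sends each 3-simplex σ to the alternating sum Σ_i (−1)^i (σ with its i-th vertex removed). For instance
  ∂[v_0,v_1,v_2,v_3] = [v_1,v_2,v_3] − [v_0,v_2,v_3] + [v_0,v_1,v_3] − [v_0,v_1,v_2],
  ∂[v_0,v_1,v_2,v_4] = [v_1,v_2,v_4] − [v_0,v_2,v_4] + [v_0,v_1,v_4] − [v_0,v_1,v_2].
As a 10×5 matrix over Z this has rank 4, with invariant factors (1,1,1,1).

From H_k ≅ ker(∂_k) / im(∂_{k+1}) we obtain:

  H_0: rank C_0 − rank ∂_1 = 5 − 4 = 1, and the invariant factors of ∂_1 are all 1, so H_0 = Z.
  H_1: rank ker ∂_1 − rank ∂_2 = (10 − 4) − 6 = 0, and the invariant factors of ∂_2 are all 1, so H_1 = 0.
  H_2: rank ker ∂_2 − rank ∂_3 = (10 − 6) − 4 = 0, and the invariant factors of ∂_3 are all 1, so H_2 = 0.
  H_3: rank ker ∂_3 − rank ∂_4 = (5 − 4) − 0 = 1, and there is no ∂_4, so H_3 = Z.

As a check, the Euler characteristic is 5 − 10 + 10 − 5 = 0, which agrees with 1 − 0 + 0 − 1 = 0.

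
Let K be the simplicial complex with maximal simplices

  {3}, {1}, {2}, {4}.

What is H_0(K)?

Fix the vertex order 1 < 2 < 3 < 4 and write every simplex with vertices in increasing order. Then dim K = 0 and the simplices of K are:

  0-simplices (4): [1], [2], [3], [4]

giving chain groups C_0 ≅ Z^4.

Computing H_k = (kernel of ∂_k) / (image of ∂_{k+1}):

  H_0: rank C_0 − rank ∂_1 = 4 − 0 = 4, and there is no ∂_1, so H_0 = Z^4.

H_0 = Z^4.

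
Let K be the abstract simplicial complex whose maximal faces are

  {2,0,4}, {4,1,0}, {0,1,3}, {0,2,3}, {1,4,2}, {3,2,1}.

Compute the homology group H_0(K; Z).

H_0 = Z.

Take the total order 0 < 1 < 2 < 3 < 4 on the vertex set. Then K (dimension 2) consists of the simplices:

  0-simplices (5): [0], [1], [2], [3], [4]
  1-simplices (9): [0,1], [0,2], [0,3], [0,4], [1,2], [1,3], [1,4], [2,3], [2,4]
  2-simplices (6): [0,1,3], [0,1,4], [0,2,3], [0,2,4], [1,2,3], [1,2,4]

Hence C_0 ≅ Z^5, C_1 ≅ Z^9, C_2 ≅ Z^6.

The boundary map ∂_1: C_1 → C_0 maps an edge to its endpoints' difference, ∂[p,q] = q − p. For instance
  ∂[0,1] = [1] − [0].
This gives a 5×9 integer matrix of rank 4; reducing to Smith normal form yields diagonal entries (1,1,1,1).

The boundary map ∂_2: C_2 → C_1 maps a triangle to the signed sum of its edges. For instance
  ∂[0,2,4] = [2,4] − [0,4] + [0,2],
  ∂[0,1,4] = [1,4] − [0,4] + [0,1].
This gives a 9×6 integer matrix of rank 5; reducing to Smith normal form yields diagonal entries (1,1,1,1,1).

From H_k ≅ ker(∂_k) / im(∂_{k+1}) we obtain:

  H_0: rank C_0 − rank ∂_1 = 5 − 4 = 1, and the invariant factors of ∂_1 are all 1, so H_0 ≅ Z.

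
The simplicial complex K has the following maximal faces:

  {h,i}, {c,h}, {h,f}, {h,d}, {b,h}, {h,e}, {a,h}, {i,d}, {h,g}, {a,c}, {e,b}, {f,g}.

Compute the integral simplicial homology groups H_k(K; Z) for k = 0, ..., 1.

H_0 ≅ Z,  H_1 ≅ Z^4.

Fix the vertex order a < b < c < d < e < f < g < h < i and write every simplex with vertices in increasing order. Then dim K = 1 and the simplices of K are:

  0-simplices (9): a, b, c, d, e, f, g, h, i
  1-simplices (12): ac, ah, be, bh, ch, dh, di, eh, fg, fh, gh, hi

Hence C_0 ≅ Z^9, C_1 ≅ Z^12.

Boundary ∂_1: C_1 → C_0 maps an edge to its endpoints' difference, ∂[p,q] = q − p.
This gives a 9×12 integer matrix of rank 8; reducing to Smith normal form yields diagonal entries (1,1,1,1,1,1,1,1).

From H_k ≅ ker(∂_k) / im(∂_{k+1}) we obtain:

  H_0: rank C_0 − rank ∂_1 = 9 − 8 = 1, and the invariant factors of ∂_1 are all 1, so H_0 ≅ Z.
  H_1: rank ker ∂_1 − rank ∂_2 = (12 − 8) − 0 = 4, and there is no ∂_2, so H_1 ≅ Z^4.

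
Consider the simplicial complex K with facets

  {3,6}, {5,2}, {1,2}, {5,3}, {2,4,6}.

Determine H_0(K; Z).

H_0 = Z.

K has 6 vertices, 7 edges, 1 triangle.
rank ∂_0 = 0, rank ∂_1 = 5 ⇒ b_0 = 6 − 0 − 5 = 1; all invariant factors of ∂_1 are 1 so no torsion. So H_0 ≅ Z.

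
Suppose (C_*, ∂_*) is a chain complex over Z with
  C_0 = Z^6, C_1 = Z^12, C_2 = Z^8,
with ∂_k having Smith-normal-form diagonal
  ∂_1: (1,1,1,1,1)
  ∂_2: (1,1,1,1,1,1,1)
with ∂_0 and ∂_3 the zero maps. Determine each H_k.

H_0: b_0 = 6 − 0 − 5 = 1; torsion from ∂_1 factors > 1: none. So H_0 = Z.
H_1: b_1 = 12 − 5 − 7 = 0; torsion from ∂_2 factors > 1: none. So H_1 = 0.
H_2: b_2 = 8 − 7 − 0 = 1; torsion from ∂_3 factors > 1: none. So H_2 = Z.

H_0 = Z,  H_1 = 0,  H_2 = Z.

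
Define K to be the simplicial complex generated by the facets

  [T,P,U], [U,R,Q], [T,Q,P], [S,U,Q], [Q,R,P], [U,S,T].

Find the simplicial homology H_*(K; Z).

We work with the vertex ordering P < Q < R < S < T < U. The simplices of K, each written with vertices in increasing order, are:

  0-simplices (6): P, Q, R, S, T, U
  1-simplices (12): PQ, PR, PT, PU, QR, QS, QT, QU, RU, ST, SU, TU
  2-simplices (6): PQR, PQT, PTU, QRU, QSU, STU

Hence C_0 ≅ Z^6, C_1 ≅ Z^12, C_2 ≅ Z^6.

∂_1: C_1 → C_0 maps an edge to its endpoints' difference, ∂[p,q] = q − p. For instance
  ∂PT = T − P.
The 6×12 boundary matrix has rank 5 and Smith normal form diag(1,1,1,1,1).

Boundary ∂_2: C_2 → C_1 acts by ∂[p,q,r] = [q,r] − [p,r] + [p,q]. For instance
  ∂PQR = QR − PR + PQ,
  ∂PQT = QT − PT + PQ.
The 12×6 boundary matrix has rank 6 and Smith normal form diag(1,1,1,1,1,1).

Now H_k = ker ∂_k / im ∂_{k+1}, so:

  H_0: rank C_0 − rank ∂_1 = 6 − 5 = 1, and the invariant factors of ∂_1 are all 1, so H_0 = Z.
  H_1: rank ker ∂_1 − rank ∂_2 = (12 − 5) − 6 = 1, and the invariant factors of ∂_2 are all 1, so H_1 = Z.
  H_2: rank ker ∂_2 − rank ∂_3 = (6 − 6) − 0 = 0, and there is no ∂_3, so H_2 = 0.

As a check, the Euler characteristic is 6 − 12 + 6 = 0, which agrees with 1 − 1 + 0 = 0.

H_0 ≅ Z,  H_1 ≅ Z,  H_2 = 0.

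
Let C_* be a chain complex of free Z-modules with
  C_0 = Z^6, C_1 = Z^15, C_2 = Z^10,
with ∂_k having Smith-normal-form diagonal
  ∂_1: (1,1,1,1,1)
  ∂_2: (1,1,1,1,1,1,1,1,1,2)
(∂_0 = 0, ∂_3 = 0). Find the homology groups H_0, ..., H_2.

H_0 = Z,  H_1 = Z/2,  H_2 = 0.

H_0: b_0 = 6 − 0 − 5 = 1; torsion from ∂_1 factors > 1: none. So H_0 = Z.
H_1: b_1 = 15 − 5 − 10 = 0; torsion from ∂_2 factors > 1: [2]. So H_1 = Z/2.
H_2: b_2 = 10 − 10 − 0 = 0; torsion from ∂_3 factors > 1: none. So H_2 = 0.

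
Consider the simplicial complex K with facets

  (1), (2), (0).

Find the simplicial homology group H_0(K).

H_0 = Z^3.

K has 3 vertices.
rank ∂_0 = 0, rank ∂_1 = 0 ⇒ b_0 = 3 − 0 − 0 = 3. So H_0 = Z^3.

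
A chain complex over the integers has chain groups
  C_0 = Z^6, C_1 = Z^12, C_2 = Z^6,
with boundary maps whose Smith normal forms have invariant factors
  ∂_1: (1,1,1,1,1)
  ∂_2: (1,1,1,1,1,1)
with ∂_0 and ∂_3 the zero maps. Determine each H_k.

H_0 ≅ Z,  H_1 ≅ Z,  H_2 = 0.

H_0: b_0 = 6 − 0 − 5 = 1; torsion from ∂_1 factors > 1: none. So H_0 ≅ Z.
H_1: b_1 = 12 − 5 − 6 = 1; torsion from ∂_2 factors > 1: none. So H_1 ≅ Z.
H_2: b_2 = 6 − 6 − 0 = 0; torsion from ∂_3 factors > 1: none. So H_2 ≅ 0.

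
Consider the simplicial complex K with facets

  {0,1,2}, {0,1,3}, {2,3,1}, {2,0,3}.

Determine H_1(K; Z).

We work with the vertex ordering 0 < 1 < 2 < 3. The simplices of K, each written with vertices in increasing order, are:

  0-simplices (4): [0], [1], [2], [3]
  1-simplices (6): [0,1], [0,2], [0,3], [1,2], [1,3], [2,3]
  2-simplices (4): [0,1,2], [0,1,3], [0,2,3], [1,2,3]

Hence C_0 ≅ Z^4, C_1 ≅ Z^6, C_2 ≅ Z^4.

Boundary ∂_1: C_1 → C_0 sends each edge [p,q] (with p < q) to q − p. For instance
  ∂[0,3] = [3] − [0].
The resulting 4×6 matrix has rank 3, and its Smith normal form has invariant factors (1,1,1).

Boundary ∂_2: C_2 → C_1 acts by ∂[p,q,r] = [q,r] − [p,r] + [p,q]. For instance
  ∂[0,1,3] = [1,3] − [0,3] + [0,1],
  ∂[1,2,3] = [2,3] − [1,3] + [1,2].
As a 6×4 matrix over Z this has rank 3, with invariant factors (1,1,1).

Reading off H_k = ker ∂_k / im ∂_{k+1}:

  H_1: rank ker ∂_1 − rank ∂_2 = (6 − 3) − 3 = 0, and the invariant factors of ∂_2 are all 1, so H_1 ≅ 0.

(K is a triangulation of the 2-sphere S^2.)

H_1 = 0.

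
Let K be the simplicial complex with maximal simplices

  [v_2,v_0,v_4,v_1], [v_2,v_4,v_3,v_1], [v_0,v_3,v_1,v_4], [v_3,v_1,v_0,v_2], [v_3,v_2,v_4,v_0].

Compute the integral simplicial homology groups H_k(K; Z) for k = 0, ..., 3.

Fix the vertex order v_0 < v_1 < v_2 < v_3 < v_4 and write every simplex with vertices in increasing order. Then dim K = 3 and the simplices of K are:

  0-simplices (5): [v_0], [v_1], [v_2], [v_3], [v_4]
  1-simplices (10): [v_0,v_1], [v_0,v_2], [v_0,v_3], [v_0,v_4], [v_1,v_2], [v_1,v_3], [v_1,v_4], [v_2,v_3], [v_2,v_4], [v_3,v_4]
  2-simplices (10): [v_0,v_1,v_2], [v_0,v_1,v_3], [v_0,v_1,v_4], [v_0,v_2,v_3], [v_0,v_2,v_4], [v_0,v_3,v_4], [v_1,v_2,v_3], [v_1,v_2,v_4], [v_1,v_3,v_4], [v_2,v_3,v_4]
  3-simplices (5): [v_0,v_1,v_2,v_3], [v_0,v_1,v_2,v_4], [v_0,v_1,v_3,v_4], [v_0,v_2,v_3,v_4], [v_1,v_2,v_3,v_4]

giving chain groups C_0 ≅ Z^5, C_1 ≅ Z^10, C_2 ≅ Z^10, C_3 ≅ Z^5.

∂_1: C_1 → C_0 is given by ∂[p,q] = [q] − [p]. For instance
  ∂[v_1,v_3] = [v_3] − [v_1].
This gives a 5×10 integer matrix of rank 4; reducing to Smith normal form yields diagonal entries (1,1,1,1).

Boundary ∂_2: C_2 → C_1 sends each 2-simplex [p,q,r] to [q,r] − [p,r] + [p,q]. For instance
  ∂[v_2,v_3,v_4] = [v_3,v_4] − [v_2,v_4] + [v_2,v_3],
  ∂[v_0,v_1,v_3] = [v_1,v_3] − [v_0,v_3] + [v_0,v_1].
The resulting 10×10 matrix has rank 6, and its Smith normal form has invariant factors (1,1,1,1,1,1).

The boundary map ∂_3: C_3 → C_2 sends each 3-simplex σ to the alternating sum Σ_i (−1)^i (σ with its i-th vertex removed). For instance
  ∂[v_1,v_2,v_3,v_4] = [v_2,v_3,v_4] − [v_1,v_3,v_4] + [v_1,v_2,v_4] − [v_1,v_2,v_3],
  ∂[v_0,v_1,v_2,v_4] = [v_1,v_2,v_4] − [v_0,v_2,v_4] + [v_0,v_1,v_4] − [v_0,v_1,v_2].
The resulting 10×5 matrix has rank 4, and its Smith normal form has invariant factors (1,1,1,1).

Now H_k = ker ∂_k / im ∂_{k+1}, so:

  H_0: rank C_0 − rank ∂_1 = 5 − 4 = 1, and the invariant factors of ∂_1 are all 1, so H_0 ≅ Z.
  H_1: rank ker ∂_1 − rank ∂_2 = (10 − 4) − 6 = 0, and the invariant factors of ∂_2 are all 1, so H_1 ≅ 0.
  H_2: rank ker ∂_2 − rank ∂_3 = (10 − 6) − 4 = 0, and the invariant factors of ∂_3 are all 1, so H_2 ≅ 0.
  H_3: rank ker ∂_3 − rank ∂_4 = (5 − 4) − 0 = 1, and there is no ∂_4, so H_3 ≅ Z.

(K is a triangulation of the 3-sphere S^3.)

H_0 = Z,  H_1 = 0,  H_2 = 0,  H_3 = Z.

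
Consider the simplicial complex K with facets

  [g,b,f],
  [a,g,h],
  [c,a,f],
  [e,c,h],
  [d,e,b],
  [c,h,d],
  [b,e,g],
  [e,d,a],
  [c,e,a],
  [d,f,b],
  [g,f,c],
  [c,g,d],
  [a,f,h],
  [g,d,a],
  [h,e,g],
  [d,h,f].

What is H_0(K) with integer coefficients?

Take the total order a < b < c < d < e < f < g < h on the vertex set. Then K (dimension 2) consists of the simplices:

  0-simplices (8): a, b, c, d, e, f, g, h
  1-simplices (24): ac, ad, ae, af, ag, ah, bd, be, bf, bg, cd, ce, cf, cg, ch, de, df, dg, dh, eg, eh, fg, fh, gh
  2-simplices (16): ace, acf, ade, adg, afh, agh, bde, bdf, beg, bfg, cdg, cdh, ceh, cfg, dfh, egh

so the chain groups are C_0 ≅ Z^8, C_1 ≅ Z^24, C_2 ≅ Z^16.

∂_1: C_1 → C_0 sends each edge [p,q] (with p < q) to q − p.
This gives a 8×24 integer matrix of rank 7; reducing to Smith normal form yields diagonal entries (1,1,1,1,1,1,1).

∂_2: C_2 → C_1 acts by ∂[p,q,r] = [q,r] − [p,r] + [p,q]. For instance
  ∂bfg = fg − bg + bf,
  ∂ace = ce − ae + ac.
This gives a 24×16 integer matrix of rank 15; reducing to Smith normal form yields diagonal entries (1,1,1,1,1,1,1,1,1,1,1,1,1,1,1).

Computing H_k = (kernel of ∂_k) / (image of ∂_{k+1}):

  H_0: rank C_0 − rank ∂_1 = 8 − 7 = 1, and the invariant factors of ∂_1 are all 1, so H_0 ≅ Z.

(K is a triangulation of the torus T^2.)

H_0 = Z.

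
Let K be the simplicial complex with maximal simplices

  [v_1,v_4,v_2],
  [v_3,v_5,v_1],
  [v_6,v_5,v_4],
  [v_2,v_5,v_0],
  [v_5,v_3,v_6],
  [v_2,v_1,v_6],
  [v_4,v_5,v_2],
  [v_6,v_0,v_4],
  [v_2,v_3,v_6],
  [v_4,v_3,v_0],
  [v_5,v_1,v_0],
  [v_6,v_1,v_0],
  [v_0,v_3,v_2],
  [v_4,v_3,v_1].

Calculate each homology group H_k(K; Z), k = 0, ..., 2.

H_0 ≅ Z,  H_1 ≅ Z^2,  H_2 ≅ Z.

Take the total order v_0 < v_1 < v_2 < v_3 < v_4 < v_5 < v_6 on the vertex set. Then K (dimension 2) consists of the simplices:

  0-simplices (7): [v_0], [v_1], [v_2], [v_3], [v_4], [v_5], [v_6]
  1-simplices (21): (21 of them)
  2-simplices (14): (14 of them)

Hence C_0 ≅ Z^7, C_1 ≅ Z^21, C_2 ≅ Z^14.

∂_1: C_1 → C_0 is given by ∂[p,q] = [q] − [p].
The resulting 7×21 matrix has rank 6, and its Smith normal form has invariant factors (1,1,1,1,1,1).

Boundary ∂_2: C_2 → C_1 sends each 2-simplex [p,q,r] to [q,r] − [p,r] + [p,q]. For instance
  ∂[v_1,v_3,v_5] = [v_3,v_5] − [v_1,v_5] + [v_1,v_3],
  ∂[v_2,v_3,v_6] = [v_3,v_6] − [v_2,v_6] + [v_2,v_3].
The resulting 21×14 matrix has rank 13, and its Smith normal form has invariant factors (1,1,1,1,1,1,1,1,1,1,1,1,1).

From H_k ≅ ker(∂_k) / im(∂_{k+1}) we obtain:

  H_0: rank C_0 − rank ∂_1 = 7 − 6 = 1, and the invariant factors of ∂_1 are all 1, so H_0 ≅ Z.
  H_1: rank ker ∂_1 − rank ∂_2 = (21 − 6) − 13 = 2, and the invariant factors of ∂_2 are all 1, so H_1 ≅ Z^2.
  H_2: rank ker ∂_2 − rank ∂_3 = (14 − 13) − 0 = 1, and there is no ∂_3, so H_2 ≅ Z.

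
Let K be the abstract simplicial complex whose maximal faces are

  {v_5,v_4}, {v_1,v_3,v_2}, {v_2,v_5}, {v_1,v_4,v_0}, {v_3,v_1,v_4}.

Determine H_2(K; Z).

Fix the vertex order v_0 < v_1 < v_2 < v_3 < v_4 < v_5 and write every simplex with vertices in increasing order. Then dim K = 2 and the simplices of K are:

  0-simplices (6): [v_0], [v_1], [v_2], [v_3], [v_4], [v_5]
  1-simplices (9): [v_0,v_1], [v_0,v_4], [v_1,v_2], [v_1,v_3], [v_1,v_4], [v_2,v_3], [v_2,v_5], [v_3,v_4], [v_4,v_5]
  2-simplices (3): [v_0,v_1,v_4], [v_1,v_2,v_3], [v_1,v_3,v_4]

giving chain groups C_0 ≅ Z^6, C_1 ≅ Z^9, C_2 ≅ Z^3.

Boundary ∂_1: C_1 → C_0 is given by ∂[p,q] = [q] − [p]. For instance
  ∂[v_2,v_5] = [v_5] − [v_2].
As a 6×9 matrix over Z this has rank 5, with invariant factors (1,1,1,1,1).

∂_2: C_2 → C_1 maps a triangle to the signed sum of its edges. For instance
  ∂[v_1,v_3,v_4] = [v_3,v_4] − [v_1,v_4] + [v_1,v_3],
  ∂[v_0,v_1,v_4] = [v_1,v_4] − [v_0,v_4] + [v_0,v_1].
This gives a 9×3 integer matrix of rank 3; reducing to Smith normal form yields diagonal entries (1,1,1).

From H_k ≅ ker(∂_k) / im(∂_{k+1}) we obtain:

  H_2: rank ker ∂_2 − rank ∂_3 = (3 − 3) − 0 = 0, and there is no ∂_3, so H_2 = 0.

H_2 = 0.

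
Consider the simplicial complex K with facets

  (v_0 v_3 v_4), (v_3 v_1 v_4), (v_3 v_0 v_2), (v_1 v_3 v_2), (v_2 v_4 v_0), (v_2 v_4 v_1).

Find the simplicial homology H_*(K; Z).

H_0 ≅ Z,  H_1 = 0,  H_2 ≅ Z.

We work with the vertex ordering v_0 < v_1 < v_2 < v_3 < v_4. The simplices of K, each written with vertices in increasing order, are:

  0-simplices (5): [v_0], [v_1], [v_2], [v_3], [v_4]
  1-simplices (9): [v_0,v_2], [v_0,v_3], [v_0,v_4], [v_1,v_2], [v_1,v_3], [v_1,v_4], [v_2,v_3], [v_2,v_4], [v_3,v_4]
  2-simplices (6): [v_0,v_2,v_3], [v_0,v_2,v_4], [v_0,v_3,v_4], [v_1,v_2,v_3], [v_1,v_2,v_4], [v_1,v_3,v_4]

so the chain groups are C_0 ≅ Z^5, C_1 ≅ Z^9, C_2 ≅ Z^6.

∂_1: C_1 → C_0 maps an edge to its endpoints' difference, ∂[p,q] = q − p. For instance
  ∂[v_0,v_3] = [v_3] − [v_0].
The 5×9 boundary matrix has rank 4 and Smith normal form diag(1,1,1,1).

Boundary ∂_2: C_2 → C_1 acts by ∂[p,q,r] = [q,r] − [p,r] + [p,q]. For instance
  ∂[v_0,v_2,v_3] = [v_2,v_3] − [v_0,v_3] + [v_0,v_2],
  ∂[v_1,v_2,v_4] = [v_2,v_4] − [v_1,v_4] + [v_1,v_2].
This gives a 9×6 integer matrix of rank 5; reducing to Smith normal form yields diagonal entries (1,1,1,1,1).

Now H_k = ker ∂_k / im ∂_{k+1}, so:

  H_0: rank C_0 − rank ∂_1 = 5 − 4 = 1, and the invariant factors of ∂_1 are all 1, so H_0 ≅ Z.
  H_1: rank ker ∂_1 − rank ∂_2 = (9 − 4) − 5 = 0, and the invariant factors of ∂_2 are all 1, so H_1 ≅ 0.
  H_2: rank ker ∂_2 − rank ∂_3 = (6 − 5) − 0 = 1, and there is no ∂_3, so H_2 ≅ Z.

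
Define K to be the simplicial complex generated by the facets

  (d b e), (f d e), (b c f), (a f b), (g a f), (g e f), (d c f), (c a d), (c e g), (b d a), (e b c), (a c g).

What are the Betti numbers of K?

Take the total order a < b < c < d < e < f < g on the vertex set. Then K (dimension 2) consists of the simplices:

  0-simplices (7): a, b, c, d, e, f, g
  1-simplices (18): ab, ac, ad, af, ag, bc, bd, be, bf, cd, ce, cf, cg, de, df, ef, eg, fg
  2-simplices (12): abd, abf, acd, acg, afg, bce, bcf, bde, cdf, ceg, def, efg

so the chain groups are C_0 ≅ Z^7, C_1 ≅ Z^18, C_2 ≅ Z^12.

The boundary map ∂_1: C_1 → C_0 sends each edge [p,q] (with p < q) to q − p.
The resulting 7×18 matrix has rank 6, and its Smith normal form has invariant factors (1,1,1,1,1,1).

∂_2: C_2 → C_1 acts by ∂[p,q,r] = [q,r] − [p,r] + [p,q]. For instance
  ∂bde = de − be + bd,
  ∂acg = cg − ag + ac.
The 18×12 boundary matrix has rank 12 and Smith normal form diag(1,1,1,1,1,1,1,1,1,1,1,2).

Computing H_k = (kernel of ∂_k) / (image of ∂_{k+1}):

  H_0: rank C_0 − rank ∂_1 = 7 − 6 = 1, and the invariant factors of ∂_1 are all 1, so H_0 ≅ Z.
  H_1: rank ker ∂_1 − rank ∂_2 = (18 − 6) − 12 = 0, and ∂_2 has invariant factor 2 > 1, so H_1 ≅ Z/2.
  H_2: rank ker ∂_2 − rank ∂_3 = (12 − 12) − 0 = 0, and there is no ∂_3, so H_2 ≅ 0.

Hence the Betti numbers are b_0 = 1, b_1 = 0, b_2 = 0.

b_0 = 1, b_1 = 0, b_2 = 0.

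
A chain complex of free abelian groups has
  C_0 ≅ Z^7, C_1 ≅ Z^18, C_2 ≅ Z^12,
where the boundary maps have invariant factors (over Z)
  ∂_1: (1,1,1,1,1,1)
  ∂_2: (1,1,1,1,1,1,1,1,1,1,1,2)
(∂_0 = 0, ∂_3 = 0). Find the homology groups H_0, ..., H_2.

H_0: b_0 = 7 − 0 − 6 = 1; torsion from ∂_1 factors > 1: none. So H_0 ≅ Z.
H_1: b_1 = 18 − 6 − 12 = 0; torsion from ∂_2 factors > 1: [2]. So H_1 ≅ Z/2.
H_2: b_2 = 12 − 12 − 0 = 0; torsion from ∂_3 factors > 1: none. So H_2 ≅ 0.

H_0 ≅ Z,  H_1 ≅ Z/2,  H_2 = 0.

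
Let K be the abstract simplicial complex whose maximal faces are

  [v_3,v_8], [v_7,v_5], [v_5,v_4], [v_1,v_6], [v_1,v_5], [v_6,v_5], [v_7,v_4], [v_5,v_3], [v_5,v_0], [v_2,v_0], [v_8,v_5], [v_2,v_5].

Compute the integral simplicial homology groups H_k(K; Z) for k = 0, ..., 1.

H_0 ≅ Z,  H_1 ≅ Z^4.

Order the vertices as v_0 < v_1 < v_2 < v_3 < v_4 < v_5 < v_6 < v_7 < v_8. Listing each simplex with vertices in this order, K has dimension 1 with simplices:

  0-simplices (9): [v_0], [v_1], [v_2], [v_3], [v_4], [v_5], [v_6], [v_7], [v_8]
  1-simplices (12): [v_0,v_2], [v_0,v_5], [v_1,v_5], [v_1,v_6], [v_2,v_5], [v_3,v_5], [v_3,v_8], [v_4,v_5], [v_4,v_7], [v_5,v_6], [v_5,v_7], [v_5,v_8]

giving chain groups C_0 ≅ Z^9, C_1 ≅ Z^12.

∂_1: C_1 → C_0 maps an edge to its endpoints' difference, ∂[p,q] = q − p.
The resulting 9×12 matrix has rank 8, and its Smith normal form has invariant factors (1,1,1,1,1,1,1,1).

Reading off H_k = ker ∂_k / im ∂_{k+1}:

  H_0: rank C_0 − rank ∂_1 = 9 − 8 = 1, and the invariant factors of ∂_1 are all 1, so H_0 = Z.
  H_1: rank ker ∂_1 − rank ∂_2 = (12 − 8) − 0 = 4, and there is no ∂_2, so H_1 = Z^4.

(K is a triangulation of a wedge of 4 circles.)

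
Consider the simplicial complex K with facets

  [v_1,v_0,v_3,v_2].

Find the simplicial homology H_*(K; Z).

H_0 ≅ Z,  H_1 = 0,  H_2 = 0,  H_3 = 0.

K has 4 vertices, 6 edges, 4 triangles, 1 3-simplex.
rank ∂_0 = 0, rank ∂_1 = 3 ⇒ b_0 = 4 − 0 − 3 = 1; all invariant factors of ∂_1 are 1 so no torsion. So H_0 ≅ Z.
rank ∂_1 = 3, rank ∂_2 = 3 ⇒ b_1 = 6 − 3 − 3 = 0; all invariant factors of ∂_2 are 1 so no torsion. So H_1 ≅ 0.
rank ∂_2 = 3, rank ∂_3 = 1 ⇒ b_2 = 4 − 3 − 1 = 0; all invariant factors of ∂_3 are 1 so no torsion. So H_2 ≅ 0.
rank ∂_3 = 1, rank ∂_4 = 0 ⇒ b_3 = 1 − 1 − 0 = 0. So H_3 ≅ 0.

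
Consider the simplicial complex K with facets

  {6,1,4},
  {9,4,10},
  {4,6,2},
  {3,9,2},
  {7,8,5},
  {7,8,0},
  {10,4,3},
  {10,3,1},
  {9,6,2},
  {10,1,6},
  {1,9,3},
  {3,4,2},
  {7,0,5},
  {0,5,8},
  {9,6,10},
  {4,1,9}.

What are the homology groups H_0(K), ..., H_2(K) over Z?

We work with the vertex ordering 0 < 1 < 2 < 3 < 4 < 5 < 6 < 7 < 8 < 9 < 10. The simplices of K, each written with vertices in increasing order, are:

  0-simplices (11): [0], [1], [2], [3], [4], [5], [6], [7], [8], [9], [10]
  1-simplices (24): (24 of them)
  2-simplices (16): [0,5,7], [0,5,8], [0,7,8], [1,3,9], [1,3,10], [1,4,6], [1,4,9], [1,6,10], [2,3,4], [2,3,9], [2,4,6], [2,6,9], [3,4,10], [4,9,10], [5,7,8], [6,9,10]

so the chain groups are C_0 ≅ Z^11, C_1 ≅ Z^24, C_2 ≅ Z^16.

Boundary ∂_1: C_1 → C_0 is given by ∂[p,q] = [q] − [p]. For instance
  ∂[4,10] = [10] − [4].
As a 11×24 matrix over Z this has rank 9, with invariant factors (1,1,1,1,1,1,1,1,1).

∂_2: C_2 → C_1 sends each 2-simplex [p,q,r] to [q,r] − [p,r] + [p,q]. For instance
  ∂[2,3,9] = [3,9] − [2,9] + [2,3],
  ∂[1,3,10] = [3,10] − [1,10] + [1,3].
The 24×16 boundary matrix has rank 15 and Smith normal form diag(1,1,1,1,1,1,1,1,1,1,1,1,1,1,2).

Now H_k = ker ∂_k / im ∂_{k+1}, so:

  H_0: rank C_0 − rank ∂_1 = 11 − 9 = 2, and the invariant factors of ∂_1 are all 1, so H_0 = Z^2.
  H_1: rank ker ∂_1 − rank ∂_2 = (24 − 9) − 15 = 0, and ∂_2 has invariant factor 2 > 1, so H_1 = Z_2.
  H_2: rank ker ∂_2 − rank ∂_3 = (16 − 15) − 0 = 1, and there is no ∂_3, so H_2 = Z.

H_0 ≅ Z^2,  H_1 ≅ Z_2,  H_2 ≅ Z.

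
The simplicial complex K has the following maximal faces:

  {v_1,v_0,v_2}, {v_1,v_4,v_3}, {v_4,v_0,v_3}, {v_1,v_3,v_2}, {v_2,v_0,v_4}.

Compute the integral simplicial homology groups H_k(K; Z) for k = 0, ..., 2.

H_0 = Z,  H_1 = Z,  H_2 = 0.

Take the total order v_0 < v_1 < v_2 < v_3 < v_4 on the vertex set. Then K (dimension 2) consists of the simplices:

  0-simplices (5): [v_0], [v_1], [v_2], [v_3], [v_4]
  1-simplices (10): [v_0,v_1], [v_0,v_2], [v_0,v_3], [v_0,v_4], [v_1,v_2], [v_1,v_3], [v_1,v_4], [v_2,v_3], [v_2,v_4], [v_3,v_4]
  2-simplices (5): [v_0,v_1,v_2], [v_0,v_2,v_4], [v_0,v_3,v_4], [v_1,v_2,v_3], [v_1,v_3,v_4]

giving chain groups C_0 ≅ Z^5, C_1 ≅ Z^10, C_2 ≅ Z^5.

Boundary ∂_1: C_1 → C_0 sends each edge [p,q] (with p < q) to q − p. For instance
  ∂[v_3,v_4] = [v_4] − [v_3].
As a 5×10 matrix over Z this has rank 4, with invariant factors (1,1,1,1).

The boundary map ∂_2: C_2 → C_1 maps a triangle to the signed sum of its edges. For instance
  ∂[v_1,v_2,v_3] = [v_2,v_3] − [v_1,v_3] + [v_1,v_2],
  ∂[v_0,v_3,v_4] = [v_3,v_4] − [v_0,v_4] + [v_0,v_3].
The resulting 10×5 matrix has rank 5, and its Smith normal form has invariant factors (1,1,1,1,1).

Computing H_k = (kernel of ∂_k) / (image of ∂_{k+1}):

  H_0: rank C_0 − rank ∂_1 = 5 − 4 = 1, and the invariant factors of ∂_1 are all 1, so H_0 = Z.
  H_1: rank ker ∂_1 − rank ∂_2 = (10 − 4) − 5 = 1, and the invariant factors of ∂_2 are all 1, so H_1 = Z.
  H_2: rank ker ∂_2 − rank ∂_3 = (5 − 5) − 0 = 0, and there is no ∂_3, so H_2 = 0.

(K is a triangulation of the Möbius band.)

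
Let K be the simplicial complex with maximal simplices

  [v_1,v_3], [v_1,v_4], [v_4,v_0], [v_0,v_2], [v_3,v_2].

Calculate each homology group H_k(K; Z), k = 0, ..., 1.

H_0 = Z,  H_1 = Z.

We work with the vertex ordering v_0 < v_1 < v_2 < v_3 < v_4. The simplices of K, each written with vertices in increasing order, are:

  0-simplices (5): [v_0], [v_1], [v_2], [v_3], [v_4]
  1-simplices (5): [v_0,v_2], [v_0,v_4], [v_1,v_3], [v_1,v_4], [v_2,v_3]

Hence C_0 ≅ Z^5, C_1 ≅ Z^5.

∂_1: C_1 → C_0 is given by ∂[p,q] = [q] − [p].
This gives a 5×5 integer matrix of rank 4; reducing to Smith normal form yields diagonal entries (1,1,1,1).

From H_k ≅ ker(∂_k) / im(∂_{k+1}) we obtain:

  H_0: rank C_0 − rank ∂_1 = 5 − 4 = 1, and the invariant factors of ∂_1 are all 1, so H_0 ≅ Z.
  H_1: rank ker ∂_1 − rank ∂_2 = (5 − 4) − 0 = 1, and there is no ∂_2, so H_1 ≅ Z.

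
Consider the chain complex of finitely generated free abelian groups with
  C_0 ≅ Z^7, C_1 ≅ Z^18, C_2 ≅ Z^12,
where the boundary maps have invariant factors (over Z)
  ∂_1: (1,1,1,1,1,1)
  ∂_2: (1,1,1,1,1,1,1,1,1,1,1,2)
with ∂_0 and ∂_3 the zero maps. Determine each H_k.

H_0: b_0 = 7 − 0 − 6 = 1; torsion from ∂_1 factors > 1: none. So H_0 ≅ Z.
H_1: b_1 = 18 − 6 − 12 = 0; torsion from ∂_2 factors > 1: [2]. So H_1 ≅ Z_2.
H_2: b_2 = 12 − 12 − 0 = 0; torsion from ∂_3 factors > 1: none. So H_2 ≅ 0.

H_0 ≅ Z,  H_1 ≅ Z_2,  H_2 = 0.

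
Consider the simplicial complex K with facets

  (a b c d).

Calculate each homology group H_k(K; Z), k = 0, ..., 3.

H_0 = Z,  H_1 = 0,  H_2 = 0,  H_3 = 0.

K has 4 vertices, 6 edges, 4 triangles, 1 3-simplex.
rank ∂_0 = 0, rank ∂_1 = 3 ⇒ b_0 = 4 − 0 − 3 = 1; all invariant factors of ∂_1 are 1 so no torsion. So H_0 = Z.
rank ∂_1 = 3, rank ∂_2 = 3 ⇒ b_1 = 6 − 3 − 3 = 0; all invariant factors of ∂_2 are 1 so no torsion. So H_1 = 0.
rank ∂_2 = 3, rank ∂_3 = 1 ⇒ b_2 = 4 − 3 − 1 = 0; all invariant factors of ∂_3 are 1 so no torsion. So H_2 = 0.
rank ∂_3 = 1, rank ∂_4 = 0 ⇒ b_3 = 1 − 1 − 0 = 0. So H_3 = 0.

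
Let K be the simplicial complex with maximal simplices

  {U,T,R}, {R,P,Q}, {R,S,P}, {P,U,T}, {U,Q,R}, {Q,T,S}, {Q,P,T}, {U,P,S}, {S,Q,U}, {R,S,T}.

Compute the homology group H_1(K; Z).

K has 6 vertices, 15 edges, 10 triangles.
rank ∂_1 = 5, rank ∂_2 = 10 ⇒ b_1 = 15 − 5 − 10 = 0; ∂_2 has invariant factor(s) [2] giving torsion. So H_1 ≅ Z_2.

H_1 = Z_2.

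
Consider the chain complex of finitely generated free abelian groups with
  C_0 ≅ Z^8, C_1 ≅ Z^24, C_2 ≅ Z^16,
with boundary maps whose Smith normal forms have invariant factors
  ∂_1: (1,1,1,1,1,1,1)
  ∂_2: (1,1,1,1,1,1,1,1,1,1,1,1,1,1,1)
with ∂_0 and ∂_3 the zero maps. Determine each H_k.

H_0 ≅ Z,  H_1 ≅ Z^2,  H_2 ≅ Z.

H_0: b_0 = 8 − 0 − 7 = 1; torsion from ∂_1 factors > 1: none. So H_0 ≅ Z.
H_1: b_1 = 24 − 7 − 15 = 2; torsion from ∂_2 factors > 1: none. So H_1 ≅ Z^2.
H_2: b_2 = 16 − 15 − 0 = 1; torsion from ∂_3 factors > 1: none. So H_2 ≅ Z.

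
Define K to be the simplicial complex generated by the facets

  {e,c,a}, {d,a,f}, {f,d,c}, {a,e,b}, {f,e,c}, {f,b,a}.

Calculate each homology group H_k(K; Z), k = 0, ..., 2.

Take the total order a < b < c < d < e < f on the vertex set. Then K (dimension 2) consists of the simplices:

  0-simplices (6): a, b, c, d, e, f
  1-simplices (12): ab, ac, ad, ae, af, be, bf, cd, ce, cf, df, ef
  2-simplices (6): abe, abf, ace, adf, cdf, cef

Hence C_0 ≅ Z^6, C_1 ≅ Z^12, C_2 ≅ Z^6.

The boundary map ∂_1: C_1 → C_0 maps an edge to its endpoints' difference, ∂[p,q] = q − p.
As a 6×12 matrix over Z this has rank 5, with invariant factors (1,1,1,1,1).

Boundary ∂_2: C_2 → C_1 maps a triangle to the signed sum of its edges. For instance
  ∂cdf = df − cf + cd,
  ∂ace = ce − ae + ac.
As a 12×6 matrix over Z this has rank 6, with invariant factors (1,1,1,1,1,1).

Reading off H_k = ker ∂_k / im ∂_{k+1}:

  H_0: rank C_0 − rank ∂_1 = 6 − 5 = 1, and the invariant factors of ∂_1 are all 1, so H_0 ≅ Z.
  H_1: rank ker ∂_1 − rank ∂_2 = (12 − 5) − 6 = 1, and the invariant factors of ∂_2 are all 1, so H_1 ≅ Z.
  H_2: rank ker ∂_2 − rank ∂_3 = (6 − 6) − 0 = 0, and there is no ∂_3, so H_2 ≅ 0.

As a check, the Euler characteristic is 6 − 12 + 6 = 0, which agrees with 1 − 1 + 0 = 0.

H_0 = Z,  H_1 = Z,  H_2 = 0.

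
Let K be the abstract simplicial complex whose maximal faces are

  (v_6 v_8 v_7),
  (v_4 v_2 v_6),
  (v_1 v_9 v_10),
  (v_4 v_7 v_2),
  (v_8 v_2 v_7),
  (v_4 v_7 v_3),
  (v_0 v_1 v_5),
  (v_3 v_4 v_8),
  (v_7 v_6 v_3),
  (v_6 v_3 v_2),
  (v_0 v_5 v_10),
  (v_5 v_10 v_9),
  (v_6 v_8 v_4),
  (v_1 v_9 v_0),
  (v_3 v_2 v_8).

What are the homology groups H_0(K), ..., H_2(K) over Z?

H_0 = Z^2,  H_1 = Z × Z/2,  H_2 = 0.

Order the vertices as v_0 < v_1 < v_2 < v_3 < v_4 < v_5 < v_6 < v_7 < v_8 < v_9 < v_10. Listing each simplex with vertices in this order, K has dimension 2 with simplices:

  0-simplices (11): [v_0], [v_1], [v_2], [v_3], [v_4], [v_5], [v_6], [v_7], [v_8], [v_9], [v_10]
  1-simplices (25): (25 of them)
  2-simplices (15): (15 of them)

so the chain groups are C_0 ≅ Z^11, C_1 ≅ Z^25, C_2 ≅ Z^15.

Boundary ∂_1: C_1 → C_0 sends each edge [p,q] (with p < q) to q − p. For instance
  ∂[v_3,v_4] = [v_4] − [v_3].
The resulting 11×25 matrix has rank 9, and its Smith normal form has invariant factors (1,1,1,1,1,1,1,1,1).

The boundary map ∂_2: C_2 → C_1 sends each 2-simplex [p,q,r] to [q,r] − [p,r] + [p,q]. For instance
  ∂[v_2,v_4,v_6] = [v_4,v_6] − [v_2,v_6] + [v_2,v_4],
  ∂[v_3,v_6,v_7] = [v_6,v_7] − [v_3,v_7] + [v_3,v_6].
The resulting 25×15 matrix has rank 15, and its Smith normal form has invariant factors (1,1,1,1,1,1,1,1,1,1,1,1,1,1,2).

Now H_k = ker ∂_k / im ∂_{k+1}, so:

  H_0: rank C_0 − rank ∂_1 = 11 − 9 = 2, and the invariant factors of ∂_1 are all 1, so H_0 = Z^2.
  H_1: rank ker ∂_1 − rank ∂_2 = (25 − 9) − 15 = 1, and ∂_2 has invariant factor 2 > 1, so H_1 = Z × Z/2.
  H_2: rank ker ∂_2 − rank ∂_3 = (15 − 15) − 0 = 0, and there is no ∂_3, so H_2 = 0.

(K is a triangulation of the disjoint union of the real projective plane RP^2 and the Möbius band.)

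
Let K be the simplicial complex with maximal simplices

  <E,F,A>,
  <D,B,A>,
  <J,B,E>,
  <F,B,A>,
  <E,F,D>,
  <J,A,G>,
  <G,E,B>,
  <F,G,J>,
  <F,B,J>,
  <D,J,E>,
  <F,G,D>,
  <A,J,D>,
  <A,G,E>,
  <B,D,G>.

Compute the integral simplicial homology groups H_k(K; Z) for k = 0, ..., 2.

H_0 = Z,  H_1 = Z^2,  H_2 = Z.

We work with the vertex ordering A < B < D < E < F < G < J. The simplices of K, each written with vertices in increasing order, are:

  0-simplices (7): A, B, D, E, F, G, J
  1-simplices (21): AB, AD, AE, AF, AG, AJ, BD, BE, BF, BG, BJ, DE, DF, DG, DJ, EF, EG, EJ, FG, FJ, GJ
  2-simplices (14): ABD, ABF, ADJ, AEF, AEG, AGJ, BDG, BEG, BEJ, BFJ, DEF, DEJ, DFG, FGJ

so the chain groups are C_0 ≅ Z^7, C_1 ≅ Z^21, C_2 ≅ Z^14.

∂_1: C_1 → C_0 maps an edge to its endpoints' difference, ∂[p,q] = q − p. For instance
  ∂FJ = J − F.
The 7×21 boundary matrix has rank 6 and Smith normal form diag(1,1,1,1,1,1).

Boundary ∂_2: C_2 → C_1 maps a triangle to the signed sum of its edges. For instance
  ∂AEF = EF − AF + AE,
  ∂AGJ = GJ − AJ + AG.
As a 21×14 matrix over Z this has rank 13, with invariant factors (1,1,1,1,1,1,1,1,1,1,1,1,1).

Now H_k = ker ∂_k / im ∂_{k+1}, so:

  H_0: rank C_0 − rank ∂_1 = 7 − 6 = 1, and the invariant factors of ∂_1 are all 1, so H_0 ≅ Z.
  H_1: rank ker ∂_1 − rank ∂_2 = (21 − 6) − 13 = 2, and the invariant factors of ∂_2 are all 1, so H_1 ≅ Z^2.
  H_2: rank ker ∂_2 − rank ∂_3 = (14 − 13) − 0 = 1, and there is no ∂_3, so H_2 ≅ Z.

As a check, the Euler characteristic is 7 − 21 + 14 = 0, which agrees with 1 − 2 + 1 = 0.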